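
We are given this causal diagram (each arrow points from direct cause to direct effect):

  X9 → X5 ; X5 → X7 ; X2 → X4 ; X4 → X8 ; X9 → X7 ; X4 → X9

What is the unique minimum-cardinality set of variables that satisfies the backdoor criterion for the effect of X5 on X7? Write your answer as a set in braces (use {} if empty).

Variables eligible for adjustment (non-descendants of X5, excluding X5 and X7): {X2, X4, X8, X9}.
Backdoor paths from X5 to X7:
  P1: X5 <- X9 -> X7
The empty set is not sufficient: P1 (X5 <- X9 -> X7) has no collider blocking it and no conditioned non-collider, so it is open.
Try {X9}:
  P1: blocked at fork node X9 ∈ conditioning set.
{X9} contains no descendant of X5 and blocks every backdoor path.
No other singleton works — e.g. {X2} leaves P1 open — so {X9} is the unique smallest valid adjustment set.

{X9}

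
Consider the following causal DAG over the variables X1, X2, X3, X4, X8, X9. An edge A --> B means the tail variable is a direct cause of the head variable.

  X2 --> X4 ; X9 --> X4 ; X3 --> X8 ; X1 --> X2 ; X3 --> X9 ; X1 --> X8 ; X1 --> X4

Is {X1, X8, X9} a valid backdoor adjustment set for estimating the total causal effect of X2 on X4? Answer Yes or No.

Yes

Backdoor paths from X2 to X4 (paths whose first edge points into X2):
  P1: X2 <- X1 -> X8 <- X3 -> X9 -> X4
  P2: X2 <- X1 -> X4
Condition 1 (no descendant of X2 in the set): holds — descendants of X2 are {X4}; none are in {X1, X8, X9}.
Condition 2 (every backdoor path blocked by {X1, X8, X9}):
  P1: blocked at fork node X1 ∈ conditioning set.
  P2: blocked at fork node X1 ∈ conditioning set.
{X1, X8, X9} satisfies the backdoor criterion.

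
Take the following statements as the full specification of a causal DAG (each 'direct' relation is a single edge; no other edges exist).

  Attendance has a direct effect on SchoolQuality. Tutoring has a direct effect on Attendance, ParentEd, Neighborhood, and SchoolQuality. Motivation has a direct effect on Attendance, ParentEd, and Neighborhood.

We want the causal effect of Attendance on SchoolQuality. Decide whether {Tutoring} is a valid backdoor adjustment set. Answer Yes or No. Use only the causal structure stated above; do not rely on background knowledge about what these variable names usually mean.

Backdoor paths from Attendance to SchoolQuality (paths whose first edge points into Attendance):
  P1: Attendance <- Motivation -> ParentEd <- Tutoring -> SchoolQuality
  P2: Attendance <- Motivation -> Neighborhood <- Tutoring -> SchoolQuality
  P3: Attendance <- Tutoring -> SchoolQuality
Condition 1 (no descendant of Attendance in the set): holds — descendants of Attendance are {SchoolQuality}; none are in {Tutoring}.
Condition 2 (every backdoor path blocked by {Tutoring}):
  P1: blocked at collider ParentEd (neither it nor any descendant is in the conditioning set).
  P2: blocked at collider Neighborhood (neither it nor any descendant is in the conditioning set).
  P3: blocked at fork node Tutoring ∈ conditioning set.
{Tutoring} satisfies the backdoor criterion.

Yes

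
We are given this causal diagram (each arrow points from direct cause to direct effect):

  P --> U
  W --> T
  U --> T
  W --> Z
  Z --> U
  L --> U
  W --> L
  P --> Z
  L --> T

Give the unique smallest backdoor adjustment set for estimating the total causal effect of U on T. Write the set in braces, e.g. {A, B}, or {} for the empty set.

{L, W}

Variables eligible for adjustment (non-descendants of U, excluding U and T): {L, P, W, Z}.
Backdoor paths from U to T:
  P1: U <- P -> Z <- W -> L -> T
  P2: U <- P -> Z <- W -> T
  P3: U <- Z <- W -> L -> T
  P4: U <- Z <- W -> T
  P5: U <- L <- W -> T
  P6: U <- L -> T
The empty set is not sufficient: P3 (U <- Z <- W -> L -> T) has no collider blocking it and no conditioned non-collider, so it is open.
Try {L, W}:
  P1: blocked at collider Z (neither it nor any descendant is in the conditioning set).
  P2: blocked at collider Z (neither it nor any descendant is in the conditioning set).
  P3: blocked at fork node W ∈ conditioning set.
  P4: blocked at fork node W ∈ conditioning set.
  P5: blocked at chain node L ∈ conditioning set.
  P6: blocked at fork node L ∈ conditioning set.
{L, W} contains no descendant of U and blocks every backdoor path.
Every element of {L, W} is needed (dropping L leaves P6 open; dropping W leaves P4 open), so no proper subset is valid.
Among all size-2 subsets of the eligible variables, only {L, W} blocks every backdoor path, so it is the unique smallest valid adjustment set.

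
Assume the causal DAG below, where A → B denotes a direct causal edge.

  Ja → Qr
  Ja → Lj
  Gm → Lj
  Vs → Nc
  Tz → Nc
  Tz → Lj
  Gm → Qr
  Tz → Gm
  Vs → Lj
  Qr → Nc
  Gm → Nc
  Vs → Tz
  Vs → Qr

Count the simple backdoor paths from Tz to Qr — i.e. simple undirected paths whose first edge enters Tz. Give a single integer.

7

A backdoor path from Tz to Qr is any simple undirected path whose first edge points into Tz (i.e. leaves Tz via a parent).
Parents of Tz: {Vs}.
Enumerating:
  P1: Tz <- Vs -> Qr
  P2: Tz <- Vs -> Nc <- Gm -> Qr
  P3: Tz <- Vs -> Nc <- Gm -> Lj <- Ja -> Qr
  P4: Tz <- Vs -> Nc <- Qr
  P5: Tz <- Vs -> Lj <- Ja -> Qr
  P6: Tz <- Vs -> Lj <- Gm -> Qr
  P7: Tz <- Vs -> Lj <- Gm -> Nc <- Qr
That exhausts the simple backdoor paths. Count: 7.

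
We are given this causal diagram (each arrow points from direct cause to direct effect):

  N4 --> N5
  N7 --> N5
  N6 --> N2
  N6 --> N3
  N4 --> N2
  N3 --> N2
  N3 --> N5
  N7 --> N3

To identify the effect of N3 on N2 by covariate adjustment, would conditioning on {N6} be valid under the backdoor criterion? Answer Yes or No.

Yes

Backdoor paths from N3 to N2 (paths whose first edge points into N3):
  P1: N3 <- N6 -> N2
  P2: N3 <- N7 -> N5 <- N4 -> N2
Condition 1 (no descendant of N3 in the set): holds — descendants of N3 are {N2, N5}; none are in {N6}.
Condition 2 (every backdoor path blocked by {N6}):
  P1: blocked at fork node N6 ∈ conditioning set.
  P2: blocked at collider N5 (neither it nor any descendant is in the conditioning set).
{N6} satisfies the backdoor criterion.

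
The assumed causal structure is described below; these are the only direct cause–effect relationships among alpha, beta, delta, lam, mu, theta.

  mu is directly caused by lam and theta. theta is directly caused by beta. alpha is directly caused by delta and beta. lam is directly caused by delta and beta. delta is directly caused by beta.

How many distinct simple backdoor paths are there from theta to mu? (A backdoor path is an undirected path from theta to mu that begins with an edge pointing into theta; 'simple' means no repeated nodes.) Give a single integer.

A backdoor path from theta to mu is any simple undirected path whose first edge points into theta (i.e. leaves theta via a parent).
Parents of theta: {beta}.
Enumerating:
  P1: theta <- beta -> delta -> lam -> mu
  P2: theta <- beta -> lam -> mu
  P3: theta <- beta -> alpha <- delta -> lam -> mu
That exhausts the simple backdoor paths. Count: 3.

3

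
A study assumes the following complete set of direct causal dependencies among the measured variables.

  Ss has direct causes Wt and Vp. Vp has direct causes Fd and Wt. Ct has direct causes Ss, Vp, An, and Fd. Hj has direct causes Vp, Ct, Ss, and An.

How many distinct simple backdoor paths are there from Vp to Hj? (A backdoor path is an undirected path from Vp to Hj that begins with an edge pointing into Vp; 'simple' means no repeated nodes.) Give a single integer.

6

A backdoor path from Vp to Hj is any simple undirected path whose first edge points into Vp (i.e. leaves Vp via a parent).
Parents of Vp: {Fd, Wt}.
Enumerating:
  P1: Vp <- Wt -> Ss -> Ct <- An -> Hj
  P2: Vp <- Wt -> Ss -> Ct -> Hj
  P3: Vp <- Wt -> Ss -> Hj
  P4: Vp <- Fd -> Ct <- An -> Hj
  P5: Vp <- Fd -> Ct <- Ss -> Hj
  P6: Vp <- Fd -> Ct -> Hj
That exhausts the simple backdoor paths. Count: 6.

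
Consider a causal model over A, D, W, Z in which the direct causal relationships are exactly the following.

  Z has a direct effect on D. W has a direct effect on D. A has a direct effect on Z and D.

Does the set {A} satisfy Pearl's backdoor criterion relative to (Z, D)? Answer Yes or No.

Backdoor paths from Z to D (paths whose first edge points into Z):
  P1: Z <- A -> D
Condition 1 (no descendant of Z in the set): holds — descendants of Z are {D}; none are in {A}.
Condition 2 (every backdoor path blocked by {A}):
  P1: blocked at fork node A ∈ conditioning set.
{A} satisfies the backdoor criterion.

Yes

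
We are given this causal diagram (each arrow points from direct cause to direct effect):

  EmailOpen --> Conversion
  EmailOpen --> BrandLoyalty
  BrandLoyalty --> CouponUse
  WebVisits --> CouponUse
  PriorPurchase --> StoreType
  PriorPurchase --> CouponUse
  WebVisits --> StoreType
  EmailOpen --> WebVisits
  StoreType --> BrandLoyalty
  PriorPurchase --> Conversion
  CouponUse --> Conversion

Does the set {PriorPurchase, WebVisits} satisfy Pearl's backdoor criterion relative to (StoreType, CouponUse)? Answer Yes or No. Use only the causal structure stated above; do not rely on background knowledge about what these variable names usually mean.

Yes

Backdoor paths from StoreType to CouponUse (paths whose first edge points into StoreType):
  P1: StoreType <- WebVisits <- EmailOpen -> BrandLoyalty -> CouponUse
  P2: StoreType <- WebVisits <- EmailOpen -> Conversion <- PriorPurchase -> CouponUse
  P3: StoreType <- WebVisits <- EmailOpen -> Conversion <- CouponUse
  P4: StoreType <- WebVisits -> CouponUse
  P5: StoreType <- PriorPurchase -> CouponUse
  P6: StoreType <- PriorPurchase -> Conversion <- EmailOpen -> WebVisits -> CouponUse
  P7: StoreType <- PriorPurchase -> Conversion <- EmailOpen -> BrandLoyalty -> CouponUse
  P8: StoreType <- PriorPurchase -> Conversion <- CouponUse
Condition 1 (no descendant of StoreType in the set): holds — descendants of StoreType are {BrandLoyalty, Conversion, CouponUse}; none are in {PriorPurchase, WebVisits}.
Condition 2 (every backdoor path blocked by {PriorPurchase, WebVisits}):
  P1: blocked at chain node WebVisits ∈ conditioning set.
  P2: blocked at chain node WebVisits ∈ conditioning set.
  P3: blocked at chain node WebVisits ∈ conditioning set.
  P4: blocked at fork node WebVisits ∈ conditioning set.
  P5: blocked at fork node PriorPurchase ∈ conditioning set.
  P6: blocked at fork node PriorPurchase ∈ conditioning set.
  P7: blocked at fork node PriorPurchase ∈ conditioning set.
  P8: blocked at fork node PriorPurchase ∈ conditioning set.
{PriorPurchase, WebVisits} satisfies the backdoor criterion.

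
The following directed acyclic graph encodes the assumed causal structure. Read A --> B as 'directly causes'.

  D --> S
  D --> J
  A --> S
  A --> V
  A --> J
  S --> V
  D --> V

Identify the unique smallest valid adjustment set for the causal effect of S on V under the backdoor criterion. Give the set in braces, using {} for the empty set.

Variables eligible for adjustment (non-descendants of S, excluding S and V): {A, D, J}.
Backdoor paths from S to V:
  P1: S <- D -> J <- A -> V
  P2: S <- D -> V
  P3: S <- A -> J <- D -> V
  P4: S <- A -> V
The empty set is not sufficient: P2 (S <- D -> V) has no collider blocking it and no conditioned non-collider, so it is open.
Try {A, D}:
  P1: blocked at fork node D ∈ conditioning set.
  P2: blocked at fork node D ∈ conditioning set.
  P3: blocked at fork node A ∈ conditioning set.
  P4: blocked at fork node A ∈ conditioning set.
{A, D} contains no descendant of S and blocks every backdoor path.
Every element of {A, D} is needed (dropping A leaves P4 open; dropping D leaves P2 open), so no proper subset is valid.
Among all size-2 subsets of the eligible variables, only {A, D} blocks every backdoor path, so it is the unique smallest valid adjustment set.

{A, D}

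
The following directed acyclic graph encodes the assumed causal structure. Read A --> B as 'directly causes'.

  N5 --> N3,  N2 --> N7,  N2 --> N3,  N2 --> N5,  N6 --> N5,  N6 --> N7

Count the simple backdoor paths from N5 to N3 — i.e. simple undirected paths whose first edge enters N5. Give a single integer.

A backdoor path from N5 to N3 is any simple undirected path whose first edge points into N5 (i.e. leaves N5 via a parent).
Parents of N5: {N2, N6}.
Enumerating:
  P1: N5 <- N6 -> N7 <- N2 -> N3
  P2: N5 <- N2 -> N3
That exhausts the simple backdoor paths. Count: 2.

2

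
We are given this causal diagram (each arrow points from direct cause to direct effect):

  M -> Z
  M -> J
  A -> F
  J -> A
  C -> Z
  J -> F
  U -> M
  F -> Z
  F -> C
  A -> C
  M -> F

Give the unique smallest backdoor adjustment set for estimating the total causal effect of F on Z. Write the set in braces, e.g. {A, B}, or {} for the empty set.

{A, M}

Variables eligible for adjustment (non-descendants of F, excluding F and Z): {A, J, M, U}.
Backdoor paths from F to Z:
  P1: F <- M -> J -> A -> C -> Z
  P2: F <- M -> Z
  P3: F <- J <- M -> Z
  P4: F <- J -> A -> C -> Z
  P5: F <- A <- J <- M -> Z
  P6: F <- A -> C -> Z
The empty set is not sufficient: P1 (F <- M -> J -> A -> C -> Z) has no collider blocking it and no conditioned non-collider, so it is open.
Try {A, M}:
  P1: blocked at fork node M ∈ conditioning set.
  P2: blocked at fork node M ∈ conditioning set.
  P3: blocked at fork node M ∈ conditioning set.
  P4: blocked at chain node A ∈ conditioning set.
  P5: blocked at chain node A ∈ conditioning set.
  P6: blocked at fork node A ∈ conditioning set.
{A, M} contains no descendant of F and blocks every backdoor path.
Every element of {A, M} is needed (dropping A leaves P4 open; dropping M leaves P2 open), so no proper subset is valid.
Among all size-2 subsets of the eligible variables, only {A, M} blocks every backdoor path, so it is the unique smallest valid adjustment set.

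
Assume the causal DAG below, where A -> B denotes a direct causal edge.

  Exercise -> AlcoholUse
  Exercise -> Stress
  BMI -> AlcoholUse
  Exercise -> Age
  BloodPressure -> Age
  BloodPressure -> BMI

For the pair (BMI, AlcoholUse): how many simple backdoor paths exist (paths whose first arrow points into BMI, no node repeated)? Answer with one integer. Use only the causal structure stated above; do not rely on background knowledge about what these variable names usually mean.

1

A backdoor path from BMI to AlcoholUse is any simple undirected path whose first edge points into BMI (i.e. leaves BMI via a parent).
Parents of BMI: {BloodPressure}.
Enumerating:
  P1: BMI <- BloodPressure -> Age <- Exercise -> AlcoholUse
That exhausts the simple backdoor paths. Count: 1.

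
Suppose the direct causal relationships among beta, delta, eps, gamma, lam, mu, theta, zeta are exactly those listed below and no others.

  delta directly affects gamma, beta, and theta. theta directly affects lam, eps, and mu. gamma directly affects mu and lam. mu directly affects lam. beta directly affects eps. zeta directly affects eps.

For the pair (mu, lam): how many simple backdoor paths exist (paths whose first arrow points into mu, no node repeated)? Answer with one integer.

6

A backdoor path from mu to lam is any simple undirected path whose first edge points into mu (i.e. leaves mu via a parent).
Parents of mu: {gamma, theta}.
Enumerating:
  P1: mu <- gamma <- delta -> beta -> eps <- theta -> lam
  P2: mu <- gamma <- delta -> theta -> lam
  P3: mu <- gamma -> lam
  P4: mu <- theta <- delta -> gamma -> lam
  P5: mu <- theta -> eps <- beta <- delta -> gamma -> lam
  P6: mu <- theta -> lam
That exhausts the simple backdoor paths. Count: 6.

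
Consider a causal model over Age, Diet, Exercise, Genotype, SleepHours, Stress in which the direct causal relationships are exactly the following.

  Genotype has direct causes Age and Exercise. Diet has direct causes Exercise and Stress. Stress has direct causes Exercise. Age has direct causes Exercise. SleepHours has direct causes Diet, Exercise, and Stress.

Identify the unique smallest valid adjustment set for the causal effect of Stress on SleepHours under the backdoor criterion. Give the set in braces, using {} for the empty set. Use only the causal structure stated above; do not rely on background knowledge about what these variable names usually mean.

Variables eligible for adjustment (non-descendants of Stress, excluding Stress and SleepHours): {Age, Exercise, Genotype}.
Backdoor paths from Stress to SleepHours:
  P1: Stress <- Exercise -> Diet -> SleepHours
  P2: Stress <- Exercise -> SleepHours
The empty set is not sufficient: P1 (Stress <- Exercise -> Diet -> SleepHours) has no collider blocking it and no conditioned non-collider, so it is open.
Try {Exercise}:
  P1: blocked at fork node Exercise ∈ conditioning set.
  P2: blocked at fork node Exercise ∈ conditioning set.
{Exercise} contains no descendant of Stress and blocks every backdoor path.
No other singleton works — e.g. {Age} leaves P1 open — so {Exercise} is the unique smallest valid adjustment set.

{Exercise}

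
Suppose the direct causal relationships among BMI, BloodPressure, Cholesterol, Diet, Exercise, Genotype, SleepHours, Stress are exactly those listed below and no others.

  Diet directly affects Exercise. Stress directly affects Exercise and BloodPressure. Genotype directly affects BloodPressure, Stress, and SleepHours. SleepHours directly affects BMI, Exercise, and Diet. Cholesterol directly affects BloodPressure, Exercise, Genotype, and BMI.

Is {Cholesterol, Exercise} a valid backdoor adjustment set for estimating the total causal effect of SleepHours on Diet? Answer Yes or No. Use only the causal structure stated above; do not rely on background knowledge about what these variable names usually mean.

Backdoor paths from SleepHours to Diet (paths whose first edge points into SleepHours):
  P1: SleepHours <- Genotype <- Cholesterol -> BloodPressure <- Stress -> Exercise <- Diet
  P2: SleepHours <- Genotype <- Cholesterol -> Exercise <- Diet
  P3: SleepHours <- Genotype -> Stress -> BloodPressure <- Cholesterol -> Exercise <- Diet
  P4: SleepHours <- Genotype -> Stress -> Exercise <- Diet
  P5: SleepHours <- Genotype -> BloodPressure <- Cholesterol -> Exercise <- Diet
  P6: SleepHours <- Genotype -> BloodPressure <- Stress -> Exercise <- Diet
Condition 1 (no descendant of SleepHours in the set): FAILS — Exercise is a descendant of SleepHours.
Condition 2 (every backdoor path blocked by {Cholesterol, Exercise}):
  P1: blocked at fork node Cholesterol ∈ conditioning set.
  P2: blocked at fork node Cholesterol ∈ conditioning set.
  P3: blocked at collider BloodPressure (neither it nor any descendant is in the conditioning set).
  P4: open — collider(s) Exercise are conditioned on (or have a conditioned descendant) and no non-collider on the path is in the set.
  P5: blocked at collider BloodPressure (neither it nor any descendant is in the conditioning set).
  P6: blocked at collider BloodPressure (neither it nor any descendant is in the conditioning set).
{Cholesterol, Exercise} does not satisfy the backdoor criterion.

No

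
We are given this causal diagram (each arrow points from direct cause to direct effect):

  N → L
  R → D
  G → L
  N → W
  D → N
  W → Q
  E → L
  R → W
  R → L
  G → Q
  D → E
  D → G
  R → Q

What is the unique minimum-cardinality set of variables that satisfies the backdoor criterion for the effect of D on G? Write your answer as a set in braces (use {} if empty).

{}

Variables eligible for adjustment (non-descendants of D, excluding D and G): {R}.
Backdoor paths from D to G:
  P1: D <- R -> L <- G
  P2: D <- R -> L <- N -> W -> Q <- G
  P3: D <- R -> W <- N -> L <- G
  P4: D <- R -> W -> Q <- G
  P5: D <- R -> Q <- G
  P6: D <- R -> Q <- W <- N -> L <- G
Each backdoor path contains an unconditioned collider, so every path is already blocked with the empty conditioning set:
  P1: blocked at collider L (neither it nor any descendant is in the conditioning set).
  P2: blocked at collider L (neither it nor any descendant is in the conditioning set).
  P3: blocked at collider W (neither it nor any descendant is in the conditioning set).
  P4: blocked at collider Q (neither it nor any descendant is in the conditioning set).
  P5: blocked at collider Q (neither it nor any descendant is in the conditioning set).
  P6: blocked at collider Q (neither it nor any descendant is in the conditioning set).
The empty set is therefore the unique smallest valid set.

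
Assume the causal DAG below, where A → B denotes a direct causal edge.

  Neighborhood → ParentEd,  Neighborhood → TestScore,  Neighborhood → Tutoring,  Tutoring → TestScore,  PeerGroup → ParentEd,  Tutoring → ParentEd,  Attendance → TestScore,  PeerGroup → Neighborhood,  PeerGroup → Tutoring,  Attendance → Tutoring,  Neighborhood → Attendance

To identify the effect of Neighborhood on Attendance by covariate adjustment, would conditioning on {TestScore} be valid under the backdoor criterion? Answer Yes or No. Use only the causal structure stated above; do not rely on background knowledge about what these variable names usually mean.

No

Backdoor paths from Neighborhood to Attendance (paths whose first edge points into Neighborhood):
  P1: Neighborhood <- PeerGroup -> Tutoring <- Attendance
  P2: Neighborhood <- PeerGroup -> Tutoring -> TestScore <- Attendance
  P3: Neighborhood <- PeerGroup -> ParentEd <- Tutoring <- Attendance
  P4: Neighborhood <- PeerGroup -> ParentEd <- Tutoring -> TestScore <- Attendance
Condition 1 (no descendant of Neighborhood in the set): FAILS — TestScore is a descendant of Neighborhood.
Condition 2 (every backdoor path blocked by {TestScore}):
  P1: open — collider(s) Tutoring are conditioned on (or have a conditioned descendant) and no non-collider on the path is in the set.
  P2: open — collider(s) TestScore are conditioned on (or have a conditioned descendant) and no non-collider on the path is in the set.
  P3: blocked at collider ParentEd (neither it nor any descendant is in the conditioning set).
  P4: blocked at collider ParentEd (neither it nor any descendant is in the conditioning set).
{TestScore} does not satisfy the backdoor criterion.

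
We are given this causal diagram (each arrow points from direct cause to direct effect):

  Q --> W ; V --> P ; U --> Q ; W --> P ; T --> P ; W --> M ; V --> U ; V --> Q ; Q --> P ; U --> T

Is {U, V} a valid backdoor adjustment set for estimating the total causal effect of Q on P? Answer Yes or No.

Backdoor paths from Q to P (paths whose first edge points into Q):
  P1: Q <- V -> U -> T -> P
  P2: Q <- V -> P
  P3: Q <- U <- V -> P
  P4: Q <- U -> T -> P
Condition 1 (no descendant of Q in the set): holds — descendants of Q are {M, P, W}; none are in {U, V}.
Condition 2 (every backdoor path blocked by {U, V}):
  P1: blocked at fork node V ∈ conditioning set.
  P2: blocked at fork node V ∈ conditioning set.
  P3: blocked at chain node U ∈ conditioning set.
  P4: blocked at fork node U ∈ conditioning set.
{U, V} satisfies the backdoor criterion.

Yes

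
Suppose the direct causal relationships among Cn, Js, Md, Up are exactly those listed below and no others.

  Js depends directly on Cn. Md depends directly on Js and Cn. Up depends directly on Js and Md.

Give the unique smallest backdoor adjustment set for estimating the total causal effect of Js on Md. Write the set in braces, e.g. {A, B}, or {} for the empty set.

{Cn}

Variables eligible for adjustment (non-descendants of Js, excluding Js and Md): {Cn}.
Backdoor paths from Js to Md:
  P1: Js <- Cn -> Md
The empty set is not sufficient: P1 (Js <- Cn -> Md) has no collider blocking it and no conditioned non-collider, so it is open.
Try {Cn}:
  P1: blocked at fork node Cn ∈ conditioning set.
{Cn} contains no descendant of Js and blocks every backdoor path.
{Cn} is the unique smallest valid adjustment set.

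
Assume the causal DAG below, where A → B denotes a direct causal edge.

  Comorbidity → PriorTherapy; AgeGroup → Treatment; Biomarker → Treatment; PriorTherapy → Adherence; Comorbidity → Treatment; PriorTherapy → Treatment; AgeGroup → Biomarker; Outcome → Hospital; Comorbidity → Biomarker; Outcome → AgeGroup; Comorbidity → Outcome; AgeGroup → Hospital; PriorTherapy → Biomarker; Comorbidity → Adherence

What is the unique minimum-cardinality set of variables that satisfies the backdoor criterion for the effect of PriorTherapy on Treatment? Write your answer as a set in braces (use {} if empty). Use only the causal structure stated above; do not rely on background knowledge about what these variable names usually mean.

{Comorbidity}

Variables eligible for adjustment (non-descendants of PriorTherapy, excluding PriorTherapy and Treatment): {AgeGroup, Comorbidity, Hospital, Outcome}.
Backdoor paths from PriorTherapy to Treatment:
  P1: PriorTherapy <- Comorbidity -> Outcome -> AgeGroup -> Biomarker -> Treatment
  P2: PriorTherapy <- Comorbidity -> Outcome -> AgeGroup -> Treatment
  P3: PriorTherapy <- Comorbidity -> Outcome -> Hospital <- AgeGroup -> Biomarker -> Treatment
  P4: PriorTherapy <- Comorbidity -> Outcome -> Hospital <- AgeGroup -> Treatment
  P5: PriorTherapy <- Comorbidity -> Biomarker <- AgeGroup -> Treatment
  P6: PriorTherapy <- Comorbidity -> Biomarker -> Treatment
  P7: PriorTherapy <- Comorbidity -> Treatment
The empty set is not sufficient: P1 (PriorTherapy <- Comorbidity -> Outcome -> AgeGroup -> Biomarker -> Treatment) has no collider blocking it and no conditioned non-collider, so it is open.
Try {Comorbidity}:
  P1: blocked at fork node Comorbidity ∈ conditioning set.
  P2: blocked at fork node Comorbidity ∈ conditioning set.
  P3: blocked at fork node Comorbidity ∈ conditioning set.
  P4: blocked at fork node Comorbidity ∈ conditioning set.
  P5: blocked at fork node Comorbidity ∈ conditioning set.
  P6: blocked at fork node Comorbidity ∈ conditioning set.
  P7: blocked at fork node Comorbidity ∈ conditioning set.
{Comorbidity} contains no descendant of PriorTherapy and blocks every backdoor path.
No other singleton works — e.g. {Outcome} leaves P6 open — so {Comorbidity} is the unique smallest valid adjustment set.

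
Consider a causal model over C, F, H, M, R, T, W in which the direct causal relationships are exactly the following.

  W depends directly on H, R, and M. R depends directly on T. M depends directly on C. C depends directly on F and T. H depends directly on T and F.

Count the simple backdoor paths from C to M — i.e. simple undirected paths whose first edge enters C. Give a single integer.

4

A backdoor path from C to M is any simple undirected path whose first edge points into C (i.e. leaves C via a parent).
Parents of C: {F, T}.
Enumerating:
  P1: C <- F -> H <- T -> R -> W <- M
  P2: C <- F -> H -> W <- M
  P3: C <- T -> R -> W <- M
  P4: C <- T -> H -> W <- M
That exhausts the simple backdoor paths. Count: 4.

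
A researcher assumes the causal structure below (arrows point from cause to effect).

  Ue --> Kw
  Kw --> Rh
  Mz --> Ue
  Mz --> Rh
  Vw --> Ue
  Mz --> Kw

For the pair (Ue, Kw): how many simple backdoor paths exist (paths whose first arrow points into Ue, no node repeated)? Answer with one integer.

2

A backdoor path from Ue to Kw is any simple undirected path whose first edge points into Ue (i.e. leaves Ue via a parent).
Parents of Ue: {Mz, Vw}.
Enumerating:
  P1: Ue <- Mz -> Kw
  P2: Ue <- Mz -> Rh <- Kw
That exhausts the simple backdoor paths. Count: 2.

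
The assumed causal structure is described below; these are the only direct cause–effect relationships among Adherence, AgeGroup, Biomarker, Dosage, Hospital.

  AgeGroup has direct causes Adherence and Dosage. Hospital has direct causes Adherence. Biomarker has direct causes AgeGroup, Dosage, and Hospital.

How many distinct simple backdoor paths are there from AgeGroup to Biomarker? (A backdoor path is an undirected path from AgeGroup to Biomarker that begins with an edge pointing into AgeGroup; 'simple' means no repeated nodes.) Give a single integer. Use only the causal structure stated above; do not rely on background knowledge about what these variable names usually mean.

A backdoor path from AgeGroup to Biomarker is any simple undirected path whose first edge points into AgeGroup (i.e. leaves AgeGroup via a parent).
Parents of AgeGroup: {Adherence, Dosage}.
Enumerating:
  P1: AgeGroup <- Adherence -> Hospital -> Biomarker
  P2: AgeGroup <- Dosage -> Biomarker
That exhausts the simple backdoor paths. Count: 2.

2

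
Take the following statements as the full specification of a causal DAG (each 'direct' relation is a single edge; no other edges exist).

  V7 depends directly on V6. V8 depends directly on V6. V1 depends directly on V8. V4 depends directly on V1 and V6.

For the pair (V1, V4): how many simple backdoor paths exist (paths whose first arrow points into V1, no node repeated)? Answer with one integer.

1

A backdoor path from V1 to V4 is any simple undirected path whose first edge points into V1 (i.e. leaves V1 via a parent).
Parents of V1: {V8}.
Enumerating:
  P1: V1 <- V8 <- V6 -> V4
That exhausts the simple backdoor paths. Count: 1.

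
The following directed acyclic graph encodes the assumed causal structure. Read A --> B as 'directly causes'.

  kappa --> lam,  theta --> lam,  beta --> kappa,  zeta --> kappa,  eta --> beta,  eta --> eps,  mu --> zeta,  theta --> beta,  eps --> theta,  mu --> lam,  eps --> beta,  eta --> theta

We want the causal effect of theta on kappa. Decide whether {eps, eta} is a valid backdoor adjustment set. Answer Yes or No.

Yes

Backdoor paths from theta to kappa (paths whose first edge points into theta):
  P1: theta <- eta -> eps -> beta -> kappa
  P2: theta <- eta -> beta -> kappa
  P3: theta <- eps <- eta -> beta -> kappa
  P4: theta <- eps -> beta -> kappa
Condition 1 (no descendant of theta in the set): holds — descendants of theta are {beta, kappa, lam}; none are in {eps, eta}.
Condition 2 (every backdoor path blocked by {eps, eta}):
  P1: blocked at fork node eta ∈ conditioning set.
  P2: blocked at fork node eta ∈ conditioning set.
  P3: blocked at chain node eps ∈ conditioning set.
  P4: blocked at fork node eps ∈ conditioning set.
{eps, eta} satisfies the backdoor criterion.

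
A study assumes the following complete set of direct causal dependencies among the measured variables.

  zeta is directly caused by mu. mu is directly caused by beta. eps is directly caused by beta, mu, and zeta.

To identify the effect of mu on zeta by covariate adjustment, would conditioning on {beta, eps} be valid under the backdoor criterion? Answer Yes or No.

No

Backdoor paths from mu to zeta (paths whose first edge points into mu):
  P1: mu <- beta -> eps <- zeta
Condition 1 (no descendant of mu in the set): FAILS — eps is a descendant of mu.
Condition 2 (every backdoor path blocked by {beta, eps}):
  P1: blocked at fork node beta ∈ conditioning set.
{beta, eps} does not satisfy the backdoor criterion.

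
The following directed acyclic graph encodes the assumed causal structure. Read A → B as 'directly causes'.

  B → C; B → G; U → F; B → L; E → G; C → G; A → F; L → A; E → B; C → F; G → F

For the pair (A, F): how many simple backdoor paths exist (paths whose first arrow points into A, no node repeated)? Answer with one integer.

6

A backdoor path from A to F is any simple undirected path whose first edge points into A (i.e. leaves A via a parent).
Parents of A: {L}.
Enumerating:
  P1: A <- L <- B <- E -> G <- C -> F
  P2: A <- L <- B <- E -> G -> F
  P3: A <- L <- B -> C -> G -> F
  P4: A <- L <- B -> C -> F
  P5: A <- L <- B -> G <- C -> F
  P6: A <- L <- B -> G -> F
That exhausts the simple backdoor paths. Count: 6.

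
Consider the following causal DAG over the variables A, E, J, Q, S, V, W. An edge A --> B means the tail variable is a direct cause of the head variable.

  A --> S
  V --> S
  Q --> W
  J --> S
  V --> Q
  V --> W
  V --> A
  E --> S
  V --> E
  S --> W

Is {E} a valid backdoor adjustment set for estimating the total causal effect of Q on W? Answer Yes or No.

No

Backdoor paths from Q to W (paths whose first edge points into Q):
  P1: Q <- V -> A -> S -> W
  P2: Q <- V -> E -> S -> W
  P3: Q <- V -> S -> W
  P4: Q <- V -> W
Condition 1 (no descendant of Q in the set): holds — descendants of Q are {W}; none are in {E}.
Condition 2 (every backdoor path blocked by {E}):
  P1: open — no interior node is in the conditioning set.
  P2: blocked at chain node E ∈ conditioning set.
  P3: open — no interior node is in the conditioning set.
  P4: open — no interior node is in the conditioning set.
{E} does not satisfy the backdoor criterion.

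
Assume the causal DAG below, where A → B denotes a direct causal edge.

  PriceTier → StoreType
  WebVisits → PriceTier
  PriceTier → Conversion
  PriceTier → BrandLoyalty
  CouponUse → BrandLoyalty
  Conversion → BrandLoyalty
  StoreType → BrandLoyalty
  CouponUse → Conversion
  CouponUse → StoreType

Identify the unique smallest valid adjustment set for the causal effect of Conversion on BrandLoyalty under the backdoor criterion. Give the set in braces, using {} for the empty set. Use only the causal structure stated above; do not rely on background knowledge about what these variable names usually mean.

{CouponUse, PriceTier}

Variables eligible for adjustment (non-descendants of Conversion, excluding Conversion and BrandLoyalty): {CouponUse, PriceTier, StoreType, WebVisits}.
Backdoor paths from Conversion to BrandLoyalty:
  P1: Conversion <- PriceTier -> StoreType <- CouponUse -> BrandLoyalty
  P2: Conversion <- PriceTier -> StoreType -> BrandLoyalty
  P3: Conversion <- PriceTier -> BrandLoyalty
  P4: Conversion <- CouponUse -> StoreType <- PriceTier -> BrandLoyalty
  P5: Conversion <- CouponUse -> StoreType -> BrandLoyalty
  P6: Conversion <- CouponUse -> BrandLoyalty
The empty set is not sufficient: P2 (Conversion <- PriceTier -> StoreType -> BrandLoyalty) has no collider blocking it and no conditioned non-collider, so it is open.
Try {CouponUse, PriceTier}:
  P1: blocked at fork node PriceTier ∈ conditioning set.
  P2: blocked at fork node PriceTier ∈ conditioning set.
  P3: blocked at fork node PriceTier ∈ conditioning set.
  P4: blocked at fork node CouponUse ∈ conditioning set.
  P5: blocked at fork node CouponUse ∈ conditioning set.
  P6: blocked at fork node CouponUse ∈ conditioning set.
{CouponUse, PriceTier} contains no descendant of Conversion and blocks every backdoor path.
Every element of {CouponUse, PriceTier} is needed (dropping CouponUse leaves P5 open; dropping PriceTier leaves P2 open), so no proper subset is valid.
Among all size-2 subsets of the eligible variables, only {CouponUse, PriceTier} blocks every backdoor path, so it is the unique smallest valid adjustment set.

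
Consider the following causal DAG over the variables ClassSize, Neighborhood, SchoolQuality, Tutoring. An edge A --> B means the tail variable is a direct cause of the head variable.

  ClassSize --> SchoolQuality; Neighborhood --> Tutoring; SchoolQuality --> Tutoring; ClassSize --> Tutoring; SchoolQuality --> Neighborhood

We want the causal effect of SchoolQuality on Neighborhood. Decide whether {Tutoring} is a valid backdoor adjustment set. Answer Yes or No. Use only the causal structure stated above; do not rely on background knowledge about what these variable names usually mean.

No

Backdoor paths from SchoolQuality to Neighborhood (paths whose first edge points into SchoolQuality):
  P1: SchoolQuality <- ClassSize -> Tutoring <- Neighborhood
Condition 1 (no descendant of SchoolQuality in the set): FAILS — Tutoring is a descendant of SchoolQuality.
Condition 2 (every backdoor path blocked by {Tutoring}):
  P1: open — collider(s) Tutoring are conditioned on (or have a conditioned descendant) and no non-collider on the path is in the set.
{Tutoring} does not satisfy the backdoor criterion.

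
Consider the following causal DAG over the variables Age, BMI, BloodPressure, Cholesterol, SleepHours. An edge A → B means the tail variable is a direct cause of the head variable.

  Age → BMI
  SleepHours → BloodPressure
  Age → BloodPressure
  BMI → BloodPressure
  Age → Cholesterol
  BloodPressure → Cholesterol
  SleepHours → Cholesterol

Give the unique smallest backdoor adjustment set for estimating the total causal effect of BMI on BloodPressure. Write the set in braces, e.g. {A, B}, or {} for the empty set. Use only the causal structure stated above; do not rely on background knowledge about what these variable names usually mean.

Variables eligible for adjustment (non-descendants of BMI, excluding BMI and BloodPressure): {Age, SleepHours}.
Backdoor paths from BMI to BloodPressure:
  P1: BMI <- Age -> BloodPressure
  P2: BMI <- Age -> Cholesterol <- SleepHours -> BloodPressure
  P3: BMI <- Age -> Cholesterol <- BloodPressure
The empty set is not sufficient: P1 (BMI <- Age -> BloodPressure) has no collider blocking it and no conditioned non-collider, so it is open.
Try {Age}:
  P1: blocked at fork node Age ∈ conditioning set.
  P2: blocked at fork node Age ∈ conditioning set.
  P3: blocked at fork node Age ∈ conditioning set.
{Age} contains no descendant of BMI and blocks every backdoor path.
No other singleton works — e.g. {SleepHours} leaves P1 open — so {Age} is the unique smallest valid adjustment set.

{Age}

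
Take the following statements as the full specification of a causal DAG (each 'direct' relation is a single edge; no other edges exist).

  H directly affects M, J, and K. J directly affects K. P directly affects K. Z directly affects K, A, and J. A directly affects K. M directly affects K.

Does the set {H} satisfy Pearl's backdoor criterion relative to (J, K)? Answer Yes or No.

Backdoor paths from J to K (paths whose first edge points into J):
  P1: J <- H -> M -> K
  P2: J <- H -> K
  P3: J <- Z -> A -> K
  P4: J <- Z -> K
Condition 1 (no descendant of J in the set): holds — descendants of J are {K}; none are in {H}.
Condition 2 (every backdoor path blocked by {H}):
  P1: blocked at fork node H ∈ conditioning set.
  P2: blocked at fork node H ∈ conditioning set.
  P3: open — no interior node is in the conditioning set.
  P4: open — no interior node is in the conditioning set.
{H} does not satisfy the backdoor criterion.

No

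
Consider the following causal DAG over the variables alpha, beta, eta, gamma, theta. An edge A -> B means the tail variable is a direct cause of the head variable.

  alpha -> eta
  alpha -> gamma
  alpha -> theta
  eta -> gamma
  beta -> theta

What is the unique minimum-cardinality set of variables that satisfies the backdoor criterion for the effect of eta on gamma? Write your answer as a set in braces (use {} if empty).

Variables eligible for adjustment (non-descendants of eta, excluding eta and gamma): {alpha, beta, theta}.
Backdoor paths from eta to gamma:
  P1: eta <- alpha -> gamma
The empty set is not sufficient: P1 (eta <- alpha -> gamma) has no collider blocking it and no conditioned non-collider, so it is open.
Try {alpha}:
  P1: blocked at fork node alpha ∈ conditioning set.
{alpha} contains no descendant of eta and blocks every backdoor path.
No other singleton works — e.g. {beta} leaves P1 open — so {alpha} is the unique smallest valid adjustment set.

{alpha}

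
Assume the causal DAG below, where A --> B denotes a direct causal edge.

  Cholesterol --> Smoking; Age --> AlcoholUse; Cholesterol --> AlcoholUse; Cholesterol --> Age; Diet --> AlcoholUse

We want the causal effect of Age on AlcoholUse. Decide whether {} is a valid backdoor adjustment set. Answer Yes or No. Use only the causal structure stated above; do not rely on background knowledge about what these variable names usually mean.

Backdoor paths from Age to AlcoholUse (paths whose first edge points into Age):
  P1: Age <- Cholesterol -> AlcoholUse
Condition 1 (no descendant of Age in the set): holds — descendants of Age are {AlcoholUse}; none are in {}.
Condition 2 (every backdoor path blocked by {}):
  P1: open — no interior node is in the conditioning set.
{} does not satisfy the backdoor criterion.

No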